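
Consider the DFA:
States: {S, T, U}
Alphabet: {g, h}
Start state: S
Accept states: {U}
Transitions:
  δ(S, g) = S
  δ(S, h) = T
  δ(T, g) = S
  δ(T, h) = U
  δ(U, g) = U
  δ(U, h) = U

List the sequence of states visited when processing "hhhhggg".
read 'h': S → T
  read 'h': T → U
  read 'h': U → U
  read 'h': U → U
  read 'g': U → U
  read 'g': U → U
  read 'g': U → U
S -> T -> U -> U -> U -> U -> U -> U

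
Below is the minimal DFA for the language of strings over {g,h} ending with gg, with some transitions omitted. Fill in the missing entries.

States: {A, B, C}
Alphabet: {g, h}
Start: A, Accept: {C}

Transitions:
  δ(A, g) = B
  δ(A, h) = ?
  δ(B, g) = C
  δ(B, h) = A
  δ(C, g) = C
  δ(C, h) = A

From the language and accept set, identify what each state tracks — A: last symbol not g; B: one trailing g; C: two trailing g's.
Each missing δ(q, a) is the state matching the new tracked value after reading a.
δ(A, h) = A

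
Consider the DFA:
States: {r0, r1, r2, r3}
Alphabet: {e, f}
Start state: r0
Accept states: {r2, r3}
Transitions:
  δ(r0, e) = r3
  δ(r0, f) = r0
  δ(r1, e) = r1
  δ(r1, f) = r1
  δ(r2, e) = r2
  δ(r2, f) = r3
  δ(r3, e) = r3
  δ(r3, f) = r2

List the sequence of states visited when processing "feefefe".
read 'f': r0 → r0
  read 'e': r0 → r3
  read 'e': r3 → r3
  read 'f': r3 → r2
  read 'e': r2 → r2
  read 'f': r2 → r3
  read 'e': r3 → r3
r0 -> r0 -> r3 -> r3 -> r2 -> r2 -> r3 -> r3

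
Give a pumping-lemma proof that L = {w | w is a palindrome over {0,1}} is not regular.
Assume L is regular with pumping length p. Idea: pumping the leading 0-block breaks the symmetry.
Choose s = 0^p 1 0^p (a palindrome of length 2p+1 ≥ p). By the pumping lemma, s = xyz with |xy| ≤ p, |y| > 0, so y = 0^k with k > 0 (xy lies entirely in the first 0^p). Then xy²z = 0^(p+k) 1 0^p, which is not a palindrome since p+k ≠ p.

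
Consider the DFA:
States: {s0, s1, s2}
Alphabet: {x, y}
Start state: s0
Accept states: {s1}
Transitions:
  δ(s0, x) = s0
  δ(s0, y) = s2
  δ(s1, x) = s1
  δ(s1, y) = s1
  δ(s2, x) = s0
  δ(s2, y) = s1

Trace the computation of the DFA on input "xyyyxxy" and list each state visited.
read 'x': s0 → s0
  read 'y': s0 → s2
  read 'y': s2 → s1
  read 'y': s1 → s1
  read 'x': s1 → s1
  read 'x': s1 → s1
  read 'y': s1 → s1
s0 -> s0 -> s2 -> s1 -> s1 -> s1 -> s1 -> s1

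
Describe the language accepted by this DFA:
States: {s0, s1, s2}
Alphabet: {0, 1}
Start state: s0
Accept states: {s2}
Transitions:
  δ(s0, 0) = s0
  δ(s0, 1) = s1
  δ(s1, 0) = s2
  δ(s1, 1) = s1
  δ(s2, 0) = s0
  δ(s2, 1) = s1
Testing a few strings:
  '1011' → reject
  '11' → reject
  '00' → reject
  '1' → reject
State roles: s0=no suffix match; s1=one trailing 1; s2=suffix is 10
All binary strings ending with 10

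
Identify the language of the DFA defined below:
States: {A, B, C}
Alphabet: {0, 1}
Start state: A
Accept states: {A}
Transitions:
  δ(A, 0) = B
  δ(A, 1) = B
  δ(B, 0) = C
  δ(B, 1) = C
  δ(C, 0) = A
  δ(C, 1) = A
Testing a few strings:
  '111' → accept
  '0101' → reject
  '101' → accept
  '0' → reject
State roles: A=length ≡ 0 (mod 3); B=length ≡ 1 (mod 3); C=length ≡ 2 (mod 3)
All binary strings whose length is a multiple of 3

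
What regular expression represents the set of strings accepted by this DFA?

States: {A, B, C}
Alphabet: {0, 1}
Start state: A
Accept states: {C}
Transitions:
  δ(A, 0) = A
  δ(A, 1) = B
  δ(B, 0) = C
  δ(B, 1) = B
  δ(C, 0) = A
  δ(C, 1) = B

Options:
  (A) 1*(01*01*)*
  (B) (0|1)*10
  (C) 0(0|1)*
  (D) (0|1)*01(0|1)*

Check each option against the DFA on short strings; one disagreement eliminates an option:
  (A) 1*(01*01*)*: on ε the DFA stays in A and rejects (A ∉ Accept), but the regex matches it → eliminate
  (B) (0|1)*10: agrees with the DFA on every string of length ≤ 6
  (C) 0(0|1)*: on '0' the DFA goes A → A and rejects (A ∉ Accept), but the regex matches it → eliminate
  (D) (0|1)*01(0|1)*: on '01' the DFA goes A → A → B and rejects (B ∉ Accept), but the regex matches it → eliminate
Only (B) is consistent with the DFA.
(B) (0|1)*10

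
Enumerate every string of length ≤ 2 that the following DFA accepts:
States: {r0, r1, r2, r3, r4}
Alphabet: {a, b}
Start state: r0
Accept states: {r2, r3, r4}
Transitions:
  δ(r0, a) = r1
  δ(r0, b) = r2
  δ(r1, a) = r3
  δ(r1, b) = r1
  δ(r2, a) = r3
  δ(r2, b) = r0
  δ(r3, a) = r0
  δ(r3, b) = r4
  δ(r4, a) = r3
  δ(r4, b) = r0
b, aa, ba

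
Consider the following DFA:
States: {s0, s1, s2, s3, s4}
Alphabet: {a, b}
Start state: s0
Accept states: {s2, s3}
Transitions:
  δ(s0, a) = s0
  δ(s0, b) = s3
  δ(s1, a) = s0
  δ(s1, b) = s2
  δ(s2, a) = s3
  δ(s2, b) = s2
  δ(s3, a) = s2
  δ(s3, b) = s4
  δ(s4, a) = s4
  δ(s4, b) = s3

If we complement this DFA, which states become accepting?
Complement accept states = All states \ Original accept states
= {s0, s1, s2, s3, s4} \ {s2, s3}
{s0, s1, s4}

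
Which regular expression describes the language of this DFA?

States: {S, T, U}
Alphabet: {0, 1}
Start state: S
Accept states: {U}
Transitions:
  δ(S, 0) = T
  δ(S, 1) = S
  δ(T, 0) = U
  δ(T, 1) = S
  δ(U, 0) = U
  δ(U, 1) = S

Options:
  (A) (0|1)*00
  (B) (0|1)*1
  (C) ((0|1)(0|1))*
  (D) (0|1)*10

Check each option against the DFA on short strings; one disagreement eliminates an option:
  (A) (0|1)*00: agrees with the DFA on every string of length ≤ 6
  (B) (0|1)*1: on '1' the DFA goes S → S and rejects (S ∉ Accept), but the regex matches it → eliminate
  (C) ((0|1)(0|1))*: on ε the DFA stays in S and rejects (S ∉ Accept), but the regex matches it → eliminate
  (D) (0|1)*10: on '00' the DFA goes S → T → U and accepts (U ∈ Accept), but the regex does not match it → eliminate
Only (A) is consistent with the DFA.
(A) (0|1)*00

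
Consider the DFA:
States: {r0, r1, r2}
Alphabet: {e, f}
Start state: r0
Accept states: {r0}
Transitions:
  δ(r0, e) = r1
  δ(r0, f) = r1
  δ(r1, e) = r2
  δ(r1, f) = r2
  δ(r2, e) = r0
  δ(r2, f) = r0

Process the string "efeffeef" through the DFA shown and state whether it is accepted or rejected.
Processing string "efeffeef":
  r0 --e--> r1
  r1 --f--> r2
  r2 --e--> r0
  r0 --f--> r1
  r1 --f--> r2
  r2 --e--> r0
  r0 --e--> r1
  r1 --f--> r2
Final state: r2
Accept states: {r0}
No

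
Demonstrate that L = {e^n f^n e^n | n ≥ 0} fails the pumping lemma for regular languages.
Assume L is regular with pumping length p. Idea: pumping the first e-block unbalances it against the other two.
Choose s = e^p f^p e^p ∈ L (|s| = 3p ≥ p). By the pumping lemma, s = xyz with |xy| ≤ p, |y| > 0, so y = e^k with k ≥ 1, inside the first e-block. Then xy²z = e^(p+k) f^p e^p. The first block has length p+k ≠ p, so the three block lengths are no longer equal and xy²z ∉ L.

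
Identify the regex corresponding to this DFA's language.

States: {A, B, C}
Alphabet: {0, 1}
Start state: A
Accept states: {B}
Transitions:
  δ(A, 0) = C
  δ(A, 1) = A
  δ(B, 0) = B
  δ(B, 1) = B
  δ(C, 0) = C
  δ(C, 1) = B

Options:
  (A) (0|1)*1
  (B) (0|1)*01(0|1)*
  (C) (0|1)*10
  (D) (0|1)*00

Check each option against the DFA on short strings; one disagreement eliminates an option:
  (A) (0|1)*1: on '1' the DFA goes A → A and rejects (A ∉ Accept), but the regex matches it → eliminate
  (B) (0|1)*01(0|1)*: agrees with the DFA on every string of length ≤ 6
  (C) (0|1)*10: on '01' the DFA goes A → C → B and accepts (B ∈ Accept), but the regex does not match it → eliminate
  (D) (0|1)*00: on '00' the DFA goes A → C → C and rejects (C ∉ Accept), but the regex matches it → eliminate
Only (B) is consistent with the DFA.
(B) (0|1)*01(0|1)*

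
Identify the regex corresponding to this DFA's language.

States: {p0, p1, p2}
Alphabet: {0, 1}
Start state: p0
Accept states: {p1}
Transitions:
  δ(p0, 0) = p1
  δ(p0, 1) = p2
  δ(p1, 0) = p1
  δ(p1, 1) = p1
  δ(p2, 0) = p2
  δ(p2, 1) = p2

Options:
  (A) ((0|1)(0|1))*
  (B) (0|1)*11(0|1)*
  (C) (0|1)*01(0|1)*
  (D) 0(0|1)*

Check each option against the DFA on short strings; one disagreement eliminates an option:
  (A) ((0|1)(0|1))*: on ε the DFA stays in p0 and rejects (p0 ∉ Accept), but the regex matches it → eliminate
  (B) (0|1)*11(0|1)*: on '0' the DFA goes p0 → p1 and accepts (p1 ∈ Accept), but the regex does not match it → eliminate
  (C) (0|1)*01(0|1)*: on '0' the DFA goes p0 → p1 and accepts (p1 ∈ Accept), but the regex does not match it → eliminate
  (D) 0(0|1)*: agrees with the DFA on every string of length ≤ 6
Only (D) is consistent with the DFA.
(D) 0(0|1)*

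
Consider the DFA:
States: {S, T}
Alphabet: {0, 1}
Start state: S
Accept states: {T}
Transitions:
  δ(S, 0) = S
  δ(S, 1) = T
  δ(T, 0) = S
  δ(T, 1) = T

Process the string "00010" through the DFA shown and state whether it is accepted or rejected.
Processing string "00010":
  S --0--> S
  S --0--> S
  S --0--> S
  S --1--> T
  T --0--> S
Final state: S
Accept states: {T}
No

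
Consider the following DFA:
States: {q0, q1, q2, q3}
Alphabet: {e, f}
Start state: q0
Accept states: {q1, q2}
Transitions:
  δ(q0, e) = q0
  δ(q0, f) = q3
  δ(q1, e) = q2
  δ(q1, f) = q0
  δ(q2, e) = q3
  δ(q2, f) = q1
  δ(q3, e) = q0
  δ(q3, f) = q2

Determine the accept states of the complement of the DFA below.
Complement accept states = All states \ Original accept states
= {q0, q1, q2, q3} \ {q1, q2}
{q0, q3}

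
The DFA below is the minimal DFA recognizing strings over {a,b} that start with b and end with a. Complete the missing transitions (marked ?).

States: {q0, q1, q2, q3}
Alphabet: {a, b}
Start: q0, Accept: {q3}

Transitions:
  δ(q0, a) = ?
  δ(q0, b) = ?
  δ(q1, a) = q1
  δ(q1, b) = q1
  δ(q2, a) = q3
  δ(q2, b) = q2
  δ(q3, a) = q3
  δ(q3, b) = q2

From the language and accept set, identify what each state tracks — q0: no input read; q1: started with a (dead); q2: started with b, last symbol b; q3: started with b, last symbol a.
Each missing δ(q, a) is the state matching the new tracked value after reading a.
δ(q0, a) = q1; δ(q0, b) = q2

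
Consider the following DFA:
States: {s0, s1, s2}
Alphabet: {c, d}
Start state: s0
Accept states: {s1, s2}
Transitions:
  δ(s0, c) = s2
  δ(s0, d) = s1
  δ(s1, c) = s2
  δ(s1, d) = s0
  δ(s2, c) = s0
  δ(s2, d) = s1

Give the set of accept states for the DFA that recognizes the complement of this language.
Complement accept states = All states \ Original accept states
= {s0, s1, s2} \ {s1, s2}
{s0}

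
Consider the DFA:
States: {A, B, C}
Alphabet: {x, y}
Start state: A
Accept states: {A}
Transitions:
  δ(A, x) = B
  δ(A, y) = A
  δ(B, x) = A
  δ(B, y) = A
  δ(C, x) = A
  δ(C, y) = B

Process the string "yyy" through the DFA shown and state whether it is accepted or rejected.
Processing string "yyy":
  A --y--> A
  A --y--> A
  A --y--> A
Final state: A
Accept states: {A}
Yes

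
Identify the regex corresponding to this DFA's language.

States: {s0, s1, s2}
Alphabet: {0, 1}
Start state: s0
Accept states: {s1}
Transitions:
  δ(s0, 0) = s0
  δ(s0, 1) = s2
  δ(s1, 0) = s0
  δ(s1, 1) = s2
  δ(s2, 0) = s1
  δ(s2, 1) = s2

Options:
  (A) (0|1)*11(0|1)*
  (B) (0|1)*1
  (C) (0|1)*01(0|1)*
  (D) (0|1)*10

Check each option against the DFA on short strings; one disagreement eliminates an option:
  (A) (0|1)*11(0|1)*: on '10' the DFA goes s0 → s2 → s1 and accepts (s1 ∈ Accept), but the regex does not match it → eliminate
  (B) (0|1)*1: on '1' the DFA goes s0 → s2 and rejects (s2 ∉ Accept), but the regex matches it → eliminate
  (C) (0|1)*01(0|1)*: on '01' the DFA goes s0 → s0 → s2 and rejects (s2 ∉ Accept), but the regex matches it → eliminate
  (D) (0|1)*10: agrees with the DFA on every string of length ≤ 6
Only (D) is consistent with the DFA.
(D) (0|1)*10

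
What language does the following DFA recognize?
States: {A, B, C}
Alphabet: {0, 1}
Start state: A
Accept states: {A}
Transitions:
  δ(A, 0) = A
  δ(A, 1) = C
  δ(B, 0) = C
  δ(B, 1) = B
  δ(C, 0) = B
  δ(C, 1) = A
Testing a few strings:
  '0' → accept
  '100' → reject
  '000' → accept
  '10' → reject
State roles: A=value ≡ 0 (mod 3); B=value ≡ 2 (mod 3); C=value ≡ 1 (mod 3)
All binary strings representing a multiple of 3 (read in base 2; leading zeros allowed and ε counts as 0)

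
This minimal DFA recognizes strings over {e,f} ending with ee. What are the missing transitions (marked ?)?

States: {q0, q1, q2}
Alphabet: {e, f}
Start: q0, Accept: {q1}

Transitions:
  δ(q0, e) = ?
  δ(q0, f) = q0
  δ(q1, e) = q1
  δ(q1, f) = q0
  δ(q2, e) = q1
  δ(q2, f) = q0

From the language and accept set, identify what each state tracks — q0: last symbol not e; q1: two trailing e's; q2: one trailing e.
Each missing δ(q, a) is the state matching the new tracked value after reading a.
δ(q0, e) = q2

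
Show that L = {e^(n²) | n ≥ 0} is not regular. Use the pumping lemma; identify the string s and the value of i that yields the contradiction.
Assume L is regular with pumping length p. Idea: pumping adds a fixed amount, but gaps between consecutive squares grow.
Choose s = e^(p²) (length p² ≥ p). By the pumping lemma, s = xyz with |xy| ≤ p, |y| > 0, so |y| = k with 1 ≤ k ≤ p. Then |xy²z| = p²+k. Since p² < p²+k ≤ p²+p < (p+1)², the length p²+k lies strictly between consecutive squares, so it is not a perfect square and xy²z ∉ L.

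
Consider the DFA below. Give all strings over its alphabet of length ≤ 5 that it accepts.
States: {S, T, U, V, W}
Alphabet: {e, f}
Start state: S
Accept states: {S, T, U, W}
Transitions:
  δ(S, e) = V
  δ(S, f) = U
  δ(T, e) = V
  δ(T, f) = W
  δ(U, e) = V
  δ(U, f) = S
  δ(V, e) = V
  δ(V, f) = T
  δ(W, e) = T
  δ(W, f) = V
ε, f, ef, ff, eef, eff, fef, fff, eeef, eeff, efef, effe, feef, feff, ffef, ffff, eeeef, eeeff, eefef, eeffe, efeef, efeff, effef, effff, feeef, feeff, fefef, feffe, ffeef, ffeff, fffef, fffff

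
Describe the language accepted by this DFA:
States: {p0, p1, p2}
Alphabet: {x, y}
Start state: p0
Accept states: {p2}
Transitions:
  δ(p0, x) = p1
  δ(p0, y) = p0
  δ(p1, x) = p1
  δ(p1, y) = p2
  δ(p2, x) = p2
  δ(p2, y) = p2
Testing a few strings:
  'y' → reject
  'xxxy' → accept
  'yy' → reject
  'yxy' → accept
State roles: p0=no x seen yet; p1=seen a x, waiting for y; p2=substring xy seen
All strings over {x,y} containing the substring xy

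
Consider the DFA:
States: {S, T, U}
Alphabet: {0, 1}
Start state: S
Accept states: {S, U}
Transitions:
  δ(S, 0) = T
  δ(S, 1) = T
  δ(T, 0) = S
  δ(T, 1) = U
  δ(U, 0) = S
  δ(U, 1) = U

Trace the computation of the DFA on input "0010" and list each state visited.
read '0': S → T
  read '0': T → S
  read '1': S → T
  read '0': T → S
S -> T -> S -> T -> S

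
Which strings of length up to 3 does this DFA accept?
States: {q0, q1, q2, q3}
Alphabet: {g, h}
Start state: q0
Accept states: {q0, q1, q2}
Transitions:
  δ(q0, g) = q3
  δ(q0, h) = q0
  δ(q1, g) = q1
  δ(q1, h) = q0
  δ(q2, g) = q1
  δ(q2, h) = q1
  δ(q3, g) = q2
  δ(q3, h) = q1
ε, h, gg, gh, hh, ggg, ggh, ghg, ghh, hgg, hgh, hhh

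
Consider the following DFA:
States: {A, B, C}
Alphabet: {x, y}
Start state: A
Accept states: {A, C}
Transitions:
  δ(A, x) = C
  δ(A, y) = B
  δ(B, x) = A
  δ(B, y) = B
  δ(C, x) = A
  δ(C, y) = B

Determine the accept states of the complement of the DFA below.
Complement accept states = All states \ Original accept states
= {A, B, C} \ {A, C}
{B}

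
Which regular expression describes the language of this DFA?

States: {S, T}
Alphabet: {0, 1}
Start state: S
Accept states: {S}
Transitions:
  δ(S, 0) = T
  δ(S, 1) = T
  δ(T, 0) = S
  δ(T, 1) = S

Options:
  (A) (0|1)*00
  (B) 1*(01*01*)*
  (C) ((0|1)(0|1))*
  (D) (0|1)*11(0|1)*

Check each option against the DFA on short strings; one disagreement eliminates an option:
  (A) (0|1)*00: on ε the DFA stays in S and accepts (S ∈ Accept), but the regex does not match it → eliminate
  (B) 1*(01*01*)*: on '1' the DFA goes S → T and rejects (T ∉ Accept), but the regex matches it → eliminate
  (C) ((0|1)(0|1))*: agrees with the DFA on every string of length ≤ 6
  (D) (0|1)*11(0|1)*: on ε the DFA stays in S and accepts (S ∈ Accept), but the regex does not match it → eliminate
Only (C) is consistent with the DFA.
(C) ((0|1)(0|1))*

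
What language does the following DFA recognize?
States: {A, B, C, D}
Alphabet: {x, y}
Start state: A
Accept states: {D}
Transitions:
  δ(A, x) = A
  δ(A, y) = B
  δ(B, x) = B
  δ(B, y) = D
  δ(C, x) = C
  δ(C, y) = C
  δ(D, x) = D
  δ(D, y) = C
Testing a few strings:
  'xx' → reject
  'yx' → reject
  'xyy' → accept
  'xxxy' → reject
State roles: A=zero y's; B=one y; C=≥ three y's (dead); D=two y's
All strings over {x,y} containing exactly two y's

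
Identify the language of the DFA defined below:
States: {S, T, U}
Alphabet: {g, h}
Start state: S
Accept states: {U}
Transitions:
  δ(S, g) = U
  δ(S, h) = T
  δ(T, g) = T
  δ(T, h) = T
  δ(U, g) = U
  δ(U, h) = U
Testing a few strings:
  'hh' → reject
  'gg' → accept
  'g' → accept
  'h' → reject
State roles: S=no input read; T=started with h (dead); U=started with g
All strings over {g,h} starting with g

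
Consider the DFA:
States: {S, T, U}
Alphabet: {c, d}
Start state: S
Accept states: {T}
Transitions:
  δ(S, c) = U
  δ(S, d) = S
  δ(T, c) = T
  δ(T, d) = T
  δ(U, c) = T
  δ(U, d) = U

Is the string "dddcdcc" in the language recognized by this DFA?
Processing string "dddcdcc":
  S --d--> S
  S --d--> S
  S --d--> S
  S --c--> U
  U --d--> U
  U --c--> T
  T --c--> T
Final state: T
Accept states: {T}
Yes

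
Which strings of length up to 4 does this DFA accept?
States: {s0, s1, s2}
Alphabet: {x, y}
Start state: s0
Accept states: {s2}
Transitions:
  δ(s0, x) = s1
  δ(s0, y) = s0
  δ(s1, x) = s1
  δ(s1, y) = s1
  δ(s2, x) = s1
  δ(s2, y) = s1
None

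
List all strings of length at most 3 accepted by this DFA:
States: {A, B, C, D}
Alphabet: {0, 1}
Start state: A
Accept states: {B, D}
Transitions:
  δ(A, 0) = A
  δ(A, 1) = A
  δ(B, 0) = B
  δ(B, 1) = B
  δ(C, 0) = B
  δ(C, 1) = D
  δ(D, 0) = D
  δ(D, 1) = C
None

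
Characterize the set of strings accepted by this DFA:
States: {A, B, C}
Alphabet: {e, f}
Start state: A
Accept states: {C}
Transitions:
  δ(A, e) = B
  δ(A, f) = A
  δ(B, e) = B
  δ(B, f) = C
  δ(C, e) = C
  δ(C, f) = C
Testing a few strings:
  'e' → reject
  'efe' → accept
  'ffe' → reject
  'fe' → reject
State roles: A=no e seen yet; B=seen a e, waiting for f; C=substring ef seen
All strings over {e,f} containing the substring ef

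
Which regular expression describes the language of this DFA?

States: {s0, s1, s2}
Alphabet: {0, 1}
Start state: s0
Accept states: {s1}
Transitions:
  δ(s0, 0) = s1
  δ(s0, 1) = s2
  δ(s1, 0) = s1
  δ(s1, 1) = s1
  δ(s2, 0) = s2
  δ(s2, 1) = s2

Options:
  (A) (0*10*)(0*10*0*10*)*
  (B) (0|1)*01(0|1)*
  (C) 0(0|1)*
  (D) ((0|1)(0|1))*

Check each option against the DFA on short strings; one disagreement eliminates an option:
  (A) (0*10*)(0*10*0*10*)*: on '0' the DFA goes s0 → s1 and accepts (s1 ∈ Accept), but the regex does not match it → eliminate
  (B) (0|1)*01(0|1)*: on '0' the DFA goes s0 → s1 and accepts (s1 ∈ Accept), but the regex does not match it → eliminate
  (C) 0(0|1)*: agrees with the DFA on every string of length ≤ 6
  (D) ((0|1)(0|1))*: on ε the DFA stays in s0 and rejects (s0 ∉ Accept), but the regex matches it → eliminate
Only (C) is consistent with the DFA.
(C) 0(0|1)*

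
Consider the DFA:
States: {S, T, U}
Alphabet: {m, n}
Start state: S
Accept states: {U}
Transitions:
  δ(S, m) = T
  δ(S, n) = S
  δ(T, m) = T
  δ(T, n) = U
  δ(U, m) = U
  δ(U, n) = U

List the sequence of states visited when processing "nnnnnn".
read 'n': S → S
  read 'n': S → S
  read 'n': S → S
  read 'n': S → S
  read 'n': S → S
  read 'n': S → S
S -> S -> S -> S -> S -> S -> S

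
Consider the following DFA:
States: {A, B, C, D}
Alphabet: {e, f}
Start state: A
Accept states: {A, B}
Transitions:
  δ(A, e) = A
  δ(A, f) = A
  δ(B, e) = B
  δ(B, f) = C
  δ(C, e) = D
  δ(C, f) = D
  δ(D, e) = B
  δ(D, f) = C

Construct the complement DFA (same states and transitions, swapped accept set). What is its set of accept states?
Complement accept states = All states \ Original accept states
= {A, B, C, D} \ {A, B}
{C, D}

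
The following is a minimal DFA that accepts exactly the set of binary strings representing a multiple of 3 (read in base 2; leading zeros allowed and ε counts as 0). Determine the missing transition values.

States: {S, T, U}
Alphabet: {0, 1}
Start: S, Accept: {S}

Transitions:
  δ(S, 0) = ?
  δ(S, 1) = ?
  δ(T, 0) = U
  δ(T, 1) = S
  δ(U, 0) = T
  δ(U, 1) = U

From the language and accept set, identify what each state tracks — S: value ≡ 0 (mod 3); T: value ≡ 1 (mod 3); U: value ≡ 2 (mod 3).
Each missing δ(q, a) is the state matching the new tracked value after reading a.
δ(S, 0) = S; δ(S, 1) = T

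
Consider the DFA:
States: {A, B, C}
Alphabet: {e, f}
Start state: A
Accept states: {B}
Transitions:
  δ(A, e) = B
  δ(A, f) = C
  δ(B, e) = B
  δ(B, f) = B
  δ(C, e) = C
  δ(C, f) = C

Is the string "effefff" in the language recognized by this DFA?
Processing string "effefff":
  A --e--> B
  B --f--> B
  B --f--> B
  B --e--> B
  B --f--> B
  B --f--> B
  B --f--> B
Final state: B
Accept states: {B}
Yes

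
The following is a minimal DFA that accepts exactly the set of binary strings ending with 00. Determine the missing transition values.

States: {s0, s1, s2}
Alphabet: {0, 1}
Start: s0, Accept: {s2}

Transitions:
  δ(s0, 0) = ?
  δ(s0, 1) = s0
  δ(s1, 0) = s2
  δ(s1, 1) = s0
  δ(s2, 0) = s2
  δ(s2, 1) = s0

From the language and accept set, identify what each state tracks — s0: last symbol not 0; s1: one trailing 0; s2: two trailing 0's.
Each missing δ(q, a) is the state matching the new tracked value after reading a.
δ(s0, 0) = s1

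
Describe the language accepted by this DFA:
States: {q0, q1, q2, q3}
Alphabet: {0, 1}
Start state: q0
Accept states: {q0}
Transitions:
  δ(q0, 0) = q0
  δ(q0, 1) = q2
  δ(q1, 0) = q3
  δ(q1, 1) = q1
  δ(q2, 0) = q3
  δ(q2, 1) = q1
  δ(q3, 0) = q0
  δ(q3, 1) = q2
Testing a few strings:
  '0010' → reject
  '0' → accept
  '01' → reject
  '11' → reject
State roles: q0=value ≡ 0 (mod 4); q1=value ≡ 3 (mod 4); q2=value ≡ 1 (mod 4); q3=value ≡ 2 (mod 4)
All binary strings representing a multiple of 4 (read in base 2; leading zeros allowed and ε counts as 0)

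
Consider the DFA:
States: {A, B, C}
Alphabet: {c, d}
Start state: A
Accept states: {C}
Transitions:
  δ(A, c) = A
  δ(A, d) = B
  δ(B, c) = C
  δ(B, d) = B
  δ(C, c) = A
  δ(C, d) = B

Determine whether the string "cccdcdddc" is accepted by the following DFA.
Processing string "cccdcdddc":
  A --c--> A
  A --c--> A
  A --c--> A
  A --d--> B
  B --c--> C
  C --d--> B
  B --d--> B
  B --d--> B
  B --c--> C
Final state: C
Accept states: {C}
Yes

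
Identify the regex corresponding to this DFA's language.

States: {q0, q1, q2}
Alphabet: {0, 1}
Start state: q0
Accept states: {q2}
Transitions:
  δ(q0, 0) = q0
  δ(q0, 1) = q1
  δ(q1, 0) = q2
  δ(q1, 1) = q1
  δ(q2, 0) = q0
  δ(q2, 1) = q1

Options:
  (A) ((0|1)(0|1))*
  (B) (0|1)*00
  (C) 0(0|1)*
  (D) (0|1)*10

Check each option against the DFA on short strings; one disagreement eliminates an option:
  (A) ((0|1)(0|1))*: on ε the DFA stays in q0 and rejects (q0 ∉ Accept), but the regex matches it → eliminate
  (B) (0|1)*00: on '00' the DFA goes q0 → q0 → q0 and rejects (q0 ∉ Accept), but the regex matches it → eliminate
  (C) 0(0|1)*: on '0' the DFA goes q0 → q0 and rejects (q0 ∉ Accept), but the regex matches it → eliminate
  (D) (0|1)*10: agrees with the DFA on every string of length ≤ 6
Only (D) is consistent with the DFA.
(D) (0|1)*10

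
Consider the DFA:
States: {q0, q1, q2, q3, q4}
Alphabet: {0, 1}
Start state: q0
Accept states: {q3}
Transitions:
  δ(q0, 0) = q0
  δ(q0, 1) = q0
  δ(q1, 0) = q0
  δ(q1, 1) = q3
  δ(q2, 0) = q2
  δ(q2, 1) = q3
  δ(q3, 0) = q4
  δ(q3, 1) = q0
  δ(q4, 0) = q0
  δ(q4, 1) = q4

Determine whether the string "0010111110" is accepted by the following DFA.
Processing string "0010111110":
  q0 --0--> q0
  q0 --0--> q0
  q0 --1--> q0
  q0 --0--> q0
  q0 --1--> q0
  q0 --1--> q0
  q0 --1--> q0
  q0 --1--> q0
  q0 --1--> q0
  q0 --0--> q0
Final state: q0
Accept states: {q3}
No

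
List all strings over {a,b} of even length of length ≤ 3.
ε, aa, ab, ba, bb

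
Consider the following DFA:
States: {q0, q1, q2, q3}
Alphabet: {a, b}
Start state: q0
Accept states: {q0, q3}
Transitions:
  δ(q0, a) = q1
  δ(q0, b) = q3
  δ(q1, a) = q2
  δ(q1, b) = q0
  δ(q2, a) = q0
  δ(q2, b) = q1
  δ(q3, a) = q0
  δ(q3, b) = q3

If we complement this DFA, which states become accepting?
Complement accept states = All states \ Original accept states
= {q0, q1, q2, q3} \ {q0, q3}
{q1, q2}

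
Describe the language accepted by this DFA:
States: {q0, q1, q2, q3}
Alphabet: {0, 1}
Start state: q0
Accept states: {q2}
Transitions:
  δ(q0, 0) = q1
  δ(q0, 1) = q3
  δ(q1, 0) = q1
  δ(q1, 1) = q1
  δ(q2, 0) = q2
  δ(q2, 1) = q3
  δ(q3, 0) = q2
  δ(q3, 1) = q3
Testing a few strings:
  '0101' → reject
  '0000' → reject
  '0110' → reject
  '01' → reject
State roles: q0=no input read; q1=started with 0 (dead); q2=started with 1, last symbol 0; q3=started with 1, last symbol 1
All binary strings that start with 1 and end with 0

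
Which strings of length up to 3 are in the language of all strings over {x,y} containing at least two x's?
xx, xxx, xxy, xyx, yxx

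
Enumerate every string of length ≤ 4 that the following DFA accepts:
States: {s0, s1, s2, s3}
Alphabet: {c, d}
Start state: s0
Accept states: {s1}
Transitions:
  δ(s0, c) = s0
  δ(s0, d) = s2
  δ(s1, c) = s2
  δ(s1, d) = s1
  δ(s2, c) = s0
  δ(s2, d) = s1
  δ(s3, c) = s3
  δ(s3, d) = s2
dd, cdd, ddd, ccdd, cddd, dcdd, ddcd, dddd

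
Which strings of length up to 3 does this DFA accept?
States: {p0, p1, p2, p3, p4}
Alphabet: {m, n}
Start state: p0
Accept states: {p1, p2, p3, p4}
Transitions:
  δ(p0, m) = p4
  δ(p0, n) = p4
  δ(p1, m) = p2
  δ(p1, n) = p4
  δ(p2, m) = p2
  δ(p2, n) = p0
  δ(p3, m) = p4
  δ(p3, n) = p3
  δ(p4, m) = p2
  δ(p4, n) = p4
m, n, mm, mn, nm, nn, mmm, mnm, mnn, nmm, nnm, nnn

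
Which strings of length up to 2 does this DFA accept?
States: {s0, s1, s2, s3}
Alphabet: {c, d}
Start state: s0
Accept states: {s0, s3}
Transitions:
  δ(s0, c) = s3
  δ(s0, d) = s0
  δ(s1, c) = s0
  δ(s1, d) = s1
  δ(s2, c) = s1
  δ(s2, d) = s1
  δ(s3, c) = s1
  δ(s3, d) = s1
ε, c, d, dc, dd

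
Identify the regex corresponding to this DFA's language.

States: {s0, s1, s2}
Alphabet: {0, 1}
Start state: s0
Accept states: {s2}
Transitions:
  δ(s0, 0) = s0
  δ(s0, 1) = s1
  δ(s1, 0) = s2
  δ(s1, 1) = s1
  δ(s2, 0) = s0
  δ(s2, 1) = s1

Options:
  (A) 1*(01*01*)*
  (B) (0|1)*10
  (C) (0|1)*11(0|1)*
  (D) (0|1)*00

Check each option against the DFA on short strings; one disagreement eliminates an option:
  (A) 1*(01*01*)*: on ε the DFA stays in s0 and rejects (s0 ∉ Accept), but the regex matches it → eliminate
  (B) (0|1)*10: agrees with the DFA on every string of length ≤ 6
  (C) (0|1)*11(0|1)*: on '10' the DFA goes s0 → s1 → s2 and accepts (s2 ∈ Accept), but the regex does not match it → eliminate
  (D) (0|1)*00: on '00' the DFA goes s0 → s0 → s0 and rejects (s0 ∉ Accept), but the regex matches it → eliminate
Only (B) is consistent with the DFA.
(B) (0|1)*10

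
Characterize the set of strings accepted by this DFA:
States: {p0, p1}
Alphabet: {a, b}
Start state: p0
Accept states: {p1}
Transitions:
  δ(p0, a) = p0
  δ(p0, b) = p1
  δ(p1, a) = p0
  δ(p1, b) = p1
Testing a few strings:
  'bba' → reject
  'b' → accept
  'ab' → accept
  'bbb' → accept
State roles: p0=last symbol not b; p1=last symbol is b
All strings over {a,b} ending with b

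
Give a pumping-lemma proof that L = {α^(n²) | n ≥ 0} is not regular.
Assume L is regular with pumping length p. Idea: pumping adds a fixed amount, but gaps between consecutive squares grow.
Choose s = α^(p²) (length p² ≥ p). By the pumping lemma, s = xyz with |xy| ≤ p, |y| > 0, so |y| = k with 1 ≤ k ≤ p. Then |xy²z| = p²+k. Since p² < p²+k ≤ p²+p < (p+1)², the length p²+k lies strictly between consecutive squares, so it is not a perfect square and xy²z ∉ L.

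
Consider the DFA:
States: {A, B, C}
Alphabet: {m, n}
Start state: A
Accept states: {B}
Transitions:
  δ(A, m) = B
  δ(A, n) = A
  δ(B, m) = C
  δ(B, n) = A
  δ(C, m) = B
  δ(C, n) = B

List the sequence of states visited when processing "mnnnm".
read 'm': A → B
  read 'n': B → A
  read 'n': A → A
  read 'n': A → A
  read 'm': A → B
A -> B -> A -> A -> A -> B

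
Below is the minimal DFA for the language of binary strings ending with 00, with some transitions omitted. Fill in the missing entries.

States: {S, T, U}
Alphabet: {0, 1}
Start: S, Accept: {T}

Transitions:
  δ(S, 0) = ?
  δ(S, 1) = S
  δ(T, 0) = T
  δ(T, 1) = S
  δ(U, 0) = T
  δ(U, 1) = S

From the language and accept set, identify what each state tracks — S: last symbol not 0; T: two trailing 0's; U: one trailing 0.
Each missing δ(q, a) is the state matching the new tracked value after reading a.
δ(S, 0) = U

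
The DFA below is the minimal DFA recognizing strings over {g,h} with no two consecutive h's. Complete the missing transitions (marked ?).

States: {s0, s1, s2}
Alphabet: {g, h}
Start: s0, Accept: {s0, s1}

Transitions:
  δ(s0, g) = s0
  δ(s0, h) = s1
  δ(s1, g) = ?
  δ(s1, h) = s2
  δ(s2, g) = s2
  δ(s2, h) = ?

From the language and accept set, identify what each state tracks — s0: last symbol not h (ok); s1: last symbol h (ok); s2: saw hh (dead).
Each missing δ(q, a) is the state matching the new tracked value after reading a.
δ(s1, g) = s0; δ(s2, h) = s2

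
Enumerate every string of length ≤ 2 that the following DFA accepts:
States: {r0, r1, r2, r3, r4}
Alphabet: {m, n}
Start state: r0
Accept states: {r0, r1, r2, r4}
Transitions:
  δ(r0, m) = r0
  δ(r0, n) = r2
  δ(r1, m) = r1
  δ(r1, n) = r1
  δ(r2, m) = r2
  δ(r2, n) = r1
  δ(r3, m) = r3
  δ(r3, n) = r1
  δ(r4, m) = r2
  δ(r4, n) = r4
ε, m, n, mm, mn, nm, nn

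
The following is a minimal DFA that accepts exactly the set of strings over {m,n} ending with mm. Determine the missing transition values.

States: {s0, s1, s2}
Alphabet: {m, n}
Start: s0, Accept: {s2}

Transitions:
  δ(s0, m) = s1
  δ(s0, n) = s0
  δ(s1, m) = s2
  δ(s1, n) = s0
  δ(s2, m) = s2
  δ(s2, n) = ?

From the language and accept set, identify what each state tracks — s0: last symbol not m; s1: one trailing m; s2: two trailing m's.
Each missing δ(q, a) is the state matching the new tracked value after reading a.
δ(s2, n) = s0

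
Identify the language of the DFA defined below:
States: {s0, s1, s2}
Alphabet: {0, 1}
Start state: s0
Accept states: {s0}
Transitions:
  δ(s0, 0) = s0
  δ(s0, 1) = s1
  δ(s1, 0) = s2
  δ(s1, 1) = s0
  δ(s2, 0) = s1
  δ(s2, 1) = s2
Testing a few strings:
  '000' → accept
  '11' → accept
  '101' → reject
  '0110' → accept
State roles: s0=value ≡ 0 (mod 3); s1=value ≡ 1 (mod 3); s2=value ≡ 2 (mod 3)
All binary strings representing a multiple of 3 (read in base 2; leading zeros allowed and ε counts as 0)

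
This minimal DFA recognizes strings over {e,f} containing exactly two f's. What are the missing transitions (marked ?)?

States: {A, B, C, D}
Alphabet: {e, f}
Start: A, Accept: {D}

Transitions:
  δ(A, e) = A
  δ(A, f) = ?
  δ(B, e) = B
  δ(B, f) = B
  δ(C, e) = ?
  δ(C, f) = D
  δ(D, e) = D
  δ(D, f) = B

From the language and accept set, identify what each state tracks — A: zero f's; B: ≥ three f's (dead); C: one f; D: two f's.
Each missing δ(q, a) is the state matching the new tracked value after reading a.
δ(A, f) = C; δ(C, e) = C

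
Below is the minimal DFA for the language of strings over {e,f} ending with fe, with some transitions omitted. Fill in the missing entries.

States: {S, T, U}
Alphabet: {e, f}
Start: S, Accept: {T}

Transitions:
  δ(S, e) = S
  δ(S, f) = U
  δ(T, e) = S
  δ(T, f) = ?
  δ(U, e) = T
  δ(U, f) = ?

From the language and accept set, identify what each state tracks — S: no suffix match; T: suffix is fe; U: one trailing f.
Each missing δ(q, a) is the state matching the new tracked value after reading a.
δ(T, f) = U; δ(U, f) = U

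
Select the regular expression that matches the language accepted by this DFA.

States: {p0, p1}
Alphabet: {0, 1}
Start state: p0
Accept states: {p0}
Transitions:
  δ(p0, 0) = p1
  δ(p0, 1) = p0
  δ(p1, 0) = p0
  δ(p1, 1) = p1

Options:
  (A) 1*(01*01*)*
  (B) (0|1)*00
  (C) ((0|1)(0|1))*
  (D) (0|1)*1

Check each option against the DFA on short strings; one disagreement eliminates an option:
  (A) 1*(01*01*)*: agrees with the DFA on every string of length ≤ 6
  (B) (0|1)*00: on ε the DFA stays in p0 and accepts (p0 ∈ Accept), but the regex does not match it → eliminate
  (C) ((0|1)(0|1))*: on '1' the DFA goes p0 → p0 and accepts (p0 ∈ Accept), but the regex does not match it → eliminate
  (D) (0|1)*1: on ε the DFA stays in p0 and accepts (p0 ∈ Accept), but the regex does not match it → eliminate
Only (A) is consistent with the DFA.
(A) 1*(01*01*)*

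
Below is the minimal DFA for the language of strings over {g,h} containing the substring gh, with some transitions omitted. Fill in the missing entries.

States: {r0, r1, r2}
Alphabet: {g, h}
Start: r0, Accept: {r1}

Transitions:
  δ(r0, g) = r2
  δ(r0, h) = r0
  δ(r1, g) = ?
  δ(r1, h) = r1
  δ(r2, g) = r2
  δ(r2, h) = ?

From the language and accept set, identify what each state tracks — r0: no g seen yet; r1: substring gh seen; r2: seen a g, waiting for h.
Each missing δ(q, a) is the state matching the new tracked value after reading a.
δ(r1, g) = r1; δ(r2, h) = r1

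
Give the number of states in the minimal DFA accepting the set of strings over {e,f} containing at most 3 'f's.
By Myhill–Nerode, count the distinguishable equivalence classes: 5 classes — having seen 0, 1, …, 3, or >3 copies of 'f'; counts 0 through 3 are accepting and >3 is dead.
5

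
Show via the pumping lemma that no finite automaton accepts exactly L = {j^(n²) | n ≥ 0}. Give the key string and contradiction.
Assume L is regular with pumping length p. Idea: pumping adds a fixed amount, but gaps between consecutive squares grow.
Choose s = j^(p²) (length p² ≥ p). By the pumping lemma, s = xyz with |xy| ≤ p, |y| > 0, so |y| = k with 1 ≤ k ≤ p. Then |xy²z| = p²+k. Since p² < p²+k ≤ p²+p < (p+1)², the length p²+k lies strictly between consecutive squares, so it is not a perfect square and xy²z ∉ L.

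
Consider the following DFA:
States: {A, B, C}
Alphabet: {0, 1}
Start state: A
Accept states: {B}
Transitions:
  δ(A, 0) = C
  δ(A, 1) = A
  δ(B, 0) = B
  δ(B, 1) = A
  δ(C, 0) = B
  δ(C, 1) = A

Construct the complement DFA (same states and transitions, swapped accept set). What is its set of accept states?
Complement accept states = All states \ Original accept states
= {A, B, C} \ {B}
{A, C}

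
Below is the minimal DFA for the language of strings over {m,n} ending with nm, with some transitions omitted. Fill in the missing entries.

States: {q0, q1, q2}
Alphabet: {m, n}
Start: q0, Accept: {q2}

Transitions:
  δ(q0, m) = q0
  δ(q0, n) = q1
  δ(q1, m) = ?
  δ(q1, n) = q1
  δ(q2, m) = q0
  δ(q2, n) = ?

From the language and accept set, identify what each state tracks — q0: no suffix match; q1: one trailing n; q2: suffix is nm.
Each missing δ(q, a) is the state matching the new tracked value after reading a.
δ(q1, m) = q2; δ(q2, n) = q1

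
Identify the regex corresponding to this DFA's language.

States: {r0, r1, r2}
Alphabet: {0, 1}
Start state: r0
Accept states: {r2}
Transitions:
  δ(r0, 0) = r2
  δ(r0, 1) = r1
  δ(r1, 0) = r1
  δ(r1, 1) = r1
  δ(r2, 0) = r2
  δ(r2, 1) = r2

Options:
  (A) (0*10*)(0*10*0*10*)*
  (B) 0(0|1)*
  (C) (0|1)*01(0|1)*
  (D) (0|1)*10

Check each option against the DFA on short strings; one disagreement eliminates an option:
  (A) (0*10*)(0*10*0*10*)*: on '0' the DFA goes r0 → r2 and accepts (r2 ∈ Accept), but the regex does not match it → eliminate
  (B) 0(0|1)*: agrees with the DFA on every string of length ≤ 6
  (C) (0|1)*01(0|1)*: on '0' the DFA goes r0 → r2 and accepts (r2 ∈ Accept), but the regex does not match it → eliminate
  (D) (0|1)*10: on '0' the DFA goes r0 → r2 and accepts (r2 ∈ Accept), but the regex does not match it → eliminate
Only (B) is consistent with the DFA.
(B) 0(0|1)*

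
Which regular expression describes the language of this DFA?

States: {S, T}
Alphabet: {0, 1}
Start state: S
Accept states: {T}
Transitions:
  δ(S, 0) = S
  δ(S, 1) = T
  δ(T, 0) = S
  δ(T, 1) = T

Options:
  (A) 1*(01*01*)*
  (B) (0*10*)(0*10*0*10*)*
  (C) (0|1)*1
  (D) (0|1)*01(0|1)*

Check each option against the DFA on short strings; one disagreement eliminates an option:
  (A) 1*(01*01*)*: on ε the DFA stays in S and rejects (S ∉ Accept), but the regex matches it → eliminate
  (B) (0*10*)(0*10*0*10*)*: on '10' the DFA goes S → T → S and rejects (S ∉ Accept), but the regex matches it → eliminate
  (C) (0|1)*1: agrees with the DFA on every string of length ≤ 6
  (D) (0|1)*01(0|1)*: on '1' the DFA goes S → T and accepts (T ∈ Accept), but the regex does not match it → eliminate
Only (C) is consistent with the DFA.
(C) (0|1)*1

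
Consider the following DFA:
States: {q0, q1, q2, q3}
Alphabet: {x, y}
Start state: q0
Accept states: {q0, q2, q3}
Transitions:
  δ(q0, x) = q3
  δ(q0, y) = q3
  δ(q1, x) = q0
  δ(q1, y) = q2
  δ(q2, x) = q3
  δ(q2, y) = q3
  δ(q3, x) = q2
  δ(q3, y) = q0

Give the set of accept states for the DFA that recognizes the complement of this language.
Complement accept states = All states \ Original accept states
= {q0, q1, q2, q3} \ {q0, q2, q3}
{q1}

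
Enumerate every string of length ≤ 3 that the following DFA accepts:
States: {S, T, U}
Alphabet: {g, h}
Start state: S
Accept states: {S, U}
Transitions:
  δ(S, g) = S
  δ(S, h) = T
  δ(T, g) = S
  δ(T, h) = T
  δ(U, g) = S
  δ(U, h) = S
ε, g, gg, hg, ggg, ghg, hgg, hhg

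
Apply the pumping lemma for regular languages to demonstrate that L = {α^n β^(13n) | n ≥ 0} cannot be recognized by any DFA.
Assume L is regular with pumping length p. Idea: pumping the α-block breaks the 1:13 ratio.
Choose s = α^p β^(13p) (length 14p ≥ p). By the pumping lemma, s = xyz with |xy| ≤ p, |y| > 0, so y = α^k with k ≥ 1. Then xy²z = α^(p+k) β^(13p). For this to be in L we would need 13p = 13(p+k), i.e. 13k = 0, contradicting k ≥ 1. So xy²z ∉ L.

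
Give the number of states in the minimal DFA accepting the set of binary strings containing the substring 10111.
By Myhill–Nerode, count the distinguishable equivalence classes: 6 classes — one per longest suffix of the input that is a prefix of '10111' (lengths 0 through 4), plus an absorbing 'already seen 10111' class.
6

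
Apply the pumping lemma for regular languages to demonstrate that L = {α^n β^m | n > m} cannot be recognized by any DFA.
Assume L is regular with pumping length p. Idea: pumping down the α-block drops the α-count to at most the β-count.
Choose s = α^(p+1) β^p ∈ L (|s| = 2p+1 ≥ p). By the pumping lemma, s = xyz with |xy| ≤ p, |y| > 0, so y = α^k with k ≥ 1. Take i = 0: xz = α^(p+1−k) β^p. Since k ≥ 1, p+1−k ≤ p, so the number of α's is no longer strictly greater than the number of β's, hence xz ∉ L.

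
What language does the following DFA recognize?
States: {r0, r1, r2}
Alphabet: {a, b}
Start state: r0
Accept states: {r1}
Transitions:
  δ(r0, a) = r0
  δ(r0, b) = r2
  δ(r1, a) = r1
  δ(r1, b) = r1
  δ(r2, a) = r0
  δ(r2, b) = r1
Testing a few strings:
  'aa' → reject
  'bb' → accept
  'aab' → reject
  'b' → reject
State roles: r0=no progress toward bb; r1=substring bb seen; r2=one trailing b
All strings over {a,b} containing the substring bb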